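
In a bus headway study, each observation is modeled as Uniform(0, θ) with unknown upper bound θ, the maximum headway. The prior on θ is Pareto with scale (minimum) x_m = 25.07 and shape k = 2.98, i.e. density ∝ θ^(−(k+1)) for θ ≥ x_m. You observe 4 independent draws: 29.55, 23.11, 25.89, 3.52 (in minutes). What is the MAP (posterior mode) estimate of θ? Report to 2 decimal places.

29.55

A Pareto(scale x_m, shape k) prior on the upper bound θ of Uniform(0, θ) is conjugate: posterior is Pareto(max(x_m, max xᵢ), k + n).
Sample maximum = 29.55; prior scale x_m = 25.07 → posterior scale = max = 29.55.
Posterior shape = 2.98 + 4 = 6.98.
The Pareto density is decreasing on [x_m, ∞), so the mode is x_m = 29.55.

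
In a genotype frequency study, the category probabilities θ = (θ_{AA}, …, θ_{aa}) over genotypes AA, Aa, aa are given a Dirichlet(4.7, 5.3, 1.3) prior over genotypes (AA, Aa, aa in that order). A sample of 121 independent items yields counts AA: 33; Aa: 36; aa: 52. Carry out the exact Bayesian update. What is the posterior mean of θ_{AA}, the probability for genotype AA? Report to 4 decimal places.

The Dirichlet prior is conjugate to the Multinomial likelihood: each posterior αⱼ = prior αⱼ + observed count nⱼ.
Posterior concentration: (37.7, 41.3, 53.3), total = 132.3.
E[θ_{AA}|data] = α_{AA}/Σα = 37.7/132.3 = 0.2850.

0.2850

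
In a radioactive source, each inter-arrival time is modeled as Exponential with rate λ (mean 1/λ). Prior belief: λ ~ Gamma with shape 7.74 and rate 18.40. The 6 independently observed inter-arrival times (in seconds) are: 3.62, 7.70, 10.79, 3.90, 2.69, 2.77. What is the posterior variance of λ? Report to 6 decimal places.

0.005525

With a Gamma(shape α, rate β) prior on the exponential rate λ, the posterior after n observations with total T = Σxᵢ is Gamma(α+n, β+T).
Sum of observations T = 31.47 seconds; n = 6.
Posterior: Gamma(7.74+6, 18.40+31.47) = Gamma(13.74, 49.87).
Var = α/β² = 0.005525.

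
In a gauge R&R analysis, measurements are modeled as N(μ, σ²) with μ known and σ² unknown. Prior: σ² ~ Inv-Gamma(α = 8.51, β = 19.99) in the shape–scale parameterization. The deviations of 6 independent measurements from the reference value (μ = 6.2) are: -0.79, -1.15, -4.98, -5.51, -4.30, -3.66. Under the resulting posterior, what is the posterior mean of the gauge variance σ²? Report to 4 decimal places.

6.1357

With known mean μ and an Inverse-Gamma(α, β) prior on σ², the Normal likelihood is conjugate: posterior is Inv-Gamma(α + n/2, β + Σ(xᵢ−μ)²/2).
Σ(xᵢ−μ)² = (-0.79)² + (-1.15)² + (-4.98)² + (-5.51)² + (-4.30)² + (-3.66)² = 88.9927.
Posterior: Inv-Gamma(8.51 + 6/2, 19.99 + 88.9927/2) = Inv-Gamma(11.51, 64.48635).
E[σ²|data] = β/(α−1) = 64.48635/10.51 = 6.1357.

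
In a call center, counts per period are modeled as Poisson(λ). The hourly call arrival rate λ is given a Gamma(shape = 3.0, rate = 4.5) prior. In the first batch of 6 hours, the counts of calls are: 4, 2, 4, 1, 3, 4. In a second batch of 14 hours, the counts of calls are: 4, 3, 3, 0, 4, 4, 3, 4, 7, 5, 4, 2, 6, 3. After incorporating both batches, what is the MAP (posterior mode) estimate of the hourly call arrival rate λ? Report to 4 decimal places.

With a Gamma(shape α, rate β) prior, the Poisson likelihood is conjugate: the posterior is Gamma(α + ΣXᵢ, β + n).
Batch 1: sum of counts S = 18 over n = 6 hours.
After batch 1: Gamma(α+S, β+n) = Gamma(3.0+18, 4.5+6) = Gamma(21.0, 10.5).
Batch 2: sum of counts S = 52 over n = 14 hours.
After batch 2: Gamma(α+S, β+n) = Gamma(21.0+52, 10.5+14) = Gamma(73.0, 24.5).
Mode of Gamma(α,β) for α≥1 is (α−1)/β = 72.0/24.5 = 2.9388.

2.9388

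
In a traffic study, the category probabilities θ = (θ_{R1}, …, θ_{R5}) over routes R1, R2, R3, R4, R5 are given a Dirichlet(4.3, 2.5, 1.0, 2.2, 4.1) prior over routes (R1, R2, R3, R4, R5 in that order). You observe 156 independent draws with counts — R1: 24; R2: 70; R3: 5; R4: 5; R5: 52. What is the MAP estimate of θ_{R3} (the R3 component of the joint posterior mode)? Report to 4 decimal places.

The Dirichlet prior is conjugate to the Multinomial likelihood: each posterior αⱼ = prior αⱼ + observed count nⱼ.
Posterior concentration: (28.3, 72.5, 6.0, 7.2, 56.1), total = 170.1.
Joint mode component: (α_{R3}−1)/(Σα−K) = 5.0/165.1 = 0.0303.

0.0303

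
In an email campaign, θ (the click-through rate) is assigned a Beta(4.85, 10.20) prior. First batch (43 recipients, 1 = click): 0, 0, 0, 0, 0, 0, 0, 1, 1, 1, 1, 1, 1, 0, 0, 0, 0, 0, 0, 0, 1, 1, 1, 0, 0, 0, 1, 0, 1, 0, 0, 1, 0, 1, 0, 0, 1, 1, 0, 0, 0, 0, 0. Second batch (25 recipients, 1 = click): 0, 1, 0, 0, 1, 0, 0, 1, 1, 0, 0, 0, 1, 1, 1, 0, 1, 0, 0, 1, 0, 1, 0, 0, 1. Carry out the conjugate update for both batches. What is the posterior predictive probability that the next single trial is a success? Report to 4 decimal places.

0.3715

The Beta prior is conjugate to a Binomial/Bernoulli likelihood; the update adds successes to α and failures to β.
After batch 1: Beta(4.85+15, 10.20+28) = Beta(19.85, 38.20).
After batch 2: Beta(19.85+11, 38.20+14) = Beta(30.85, 52.20).
For a single future Bernoulli trial, P(success | data) = α/(α+β) = 0.3715.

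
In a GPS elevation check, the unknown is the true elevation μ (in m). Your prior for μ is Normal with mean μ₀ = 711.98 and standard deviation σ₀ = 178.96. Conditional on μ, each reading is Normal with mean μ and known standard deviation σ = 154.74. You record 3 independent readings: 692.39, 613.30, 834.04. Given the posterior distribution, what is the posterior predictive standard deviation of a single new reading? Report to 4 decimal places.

For Normal data with known variance σ², a Normal(μ₀, σ₀²) prior on μ is conjugate. Posterior precision = 1/σ₀² + n/σ²; posterior mean is the precision-weighted average of μ₀ and x̄.
σ₀² = 178.96² = 32026.6816, σ² = 154.74² = 23944.4676; σ² + n·σ₀² = 23944.4676 + 3·32026.6816 = 120024.5124.
Posterior precision = 1/σ₀² + n/σ² = 1/32026.6816 + 3/23944.4676 = (σ² + n·σ₀²)/(σ₀²σ²) = 120024.5124/(32026.6816·23944.4676); posterior variance σₙ² = σ₀²σ²/(σ² + n·σ₀²) = 32026.6816·23944.4676/120024.5124 = 6389.210209.
Predictive variance for one new observation = σₙ² + σ² = 32026.6816·23944.4676/120024.5124 + 23944.4676 = σ²·(σ₀² + 120024.5124)/120024.5124 = 23944.4676·152051.194/120024.5124 = 30333.677809; SD = √(23944.4676·152051.194/120024.5124) = 174.1657.

174.1657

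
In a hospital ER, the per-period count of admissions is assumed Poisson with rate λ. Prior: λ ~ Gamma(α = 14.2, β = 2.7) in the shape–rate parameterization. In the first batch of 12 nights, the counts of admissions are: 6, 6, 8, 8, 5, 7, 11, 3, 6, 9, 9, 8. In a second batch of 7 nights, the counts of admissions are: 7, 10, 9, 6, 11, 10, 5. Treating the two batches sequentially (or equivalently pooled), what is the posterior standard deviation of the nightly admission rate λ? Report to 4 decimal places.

0.5796

With a Gamma(shape α, rate β) prior, the Poisson likelihood is conjugate: the posterior is Gamma(α + ΣXᵢ, β + n).
Batch 1: sum of counts S = 86 over n = 12 nights.
After batch 1: Gamma(α+S, β+n) = Gamma(14.2+86, 2.7+12) = Gamma(100.2, 14.7).
Batch 2: sum of counts S = 58 over n = 7 nights.
After batch 2: Gamma(α+S, β+n) = Gamma(100.2+58, 14.7+7) = Gamma(158.2, 21.7).
SD = √α/β = √158.2/21.7 = 0.5796.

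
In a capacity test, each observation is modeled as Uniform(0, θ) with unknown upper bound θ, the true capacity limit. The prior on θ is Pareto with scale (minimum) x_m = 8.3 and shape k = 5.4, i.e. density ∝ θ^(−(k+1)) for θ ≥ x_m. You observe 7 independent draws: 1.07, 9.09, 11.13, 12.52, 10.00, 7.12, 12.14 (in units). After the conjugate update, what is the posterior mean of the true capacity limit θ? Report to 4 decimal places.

13.6182

A Pareto(scale x_m, shape k) prior on the upper bound θ of Uniform(0, θ) is conjugate: posterior is Pareto(max(x_m, max xᵢ), k + n).
Sample maximum = 12.52; prior scale x_m = 8.3 → posterior scale = max = 12.52.
Posterior shape = 5.4 + 7 = 12.4.
E[θ|data] = k·x_m/(k−1) = 12.4·12.52/11.4 = 13.6182.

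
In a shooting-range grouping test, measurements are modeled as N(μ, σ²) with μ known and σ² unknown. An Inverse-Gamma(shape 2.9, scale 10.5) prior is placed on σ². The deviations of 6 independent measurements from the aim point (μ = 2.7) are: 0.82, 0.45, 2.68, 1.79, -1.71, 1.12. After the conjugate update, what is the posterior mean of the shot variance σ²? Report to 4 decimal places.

With known mean μ and an Inverse-Gamma(α, β) prior on σ², the Normal likelihood is conjugate: posterior is Inv-Gamma(α + n/2, β + Σ(xᵢ−μ)²/2).
Σ(xᵢ−μ)² = (0.82)² + (0.45)² + (2.68)² + (1.79)² + (-1.71)² + (1.12)² = 15.4399.
Posterior: Inv-Gamma(2.9 + 6/2, 10.5 + 15.4399/2) = Inv-Gamma(5.90, 18.21995).
E[σ²|data] = β/(α−1) = 18.21995/4.90 = 3.7184.

3.7184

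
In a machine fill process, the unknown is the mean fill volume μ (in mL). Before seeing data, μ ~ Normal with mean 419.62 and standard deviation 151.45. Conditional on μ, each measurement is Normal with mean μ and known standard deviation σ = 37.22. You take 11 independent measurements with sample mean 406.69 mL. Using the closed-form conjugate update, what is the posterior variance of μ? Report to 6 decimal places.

125.251238

For Normal data with known variance σ², a Normal(μ₀, σ₀²) prior on μ is conjugate. Posterior precision = 1/σ₀² + n/σ²; posterior mean is the precision-weighted average of μ₀ and x̄.
σ₀² = 151.45² = 22937.1025, σ² = 37.22² = 1385.3284; σ² + n·σ₀² = 1385.3284 + 11·22937.1025 = 253693.4559.
Posterior precision = 1/σ₀² + n/σ² = 1/22937.1025 + 11/1385.3284 = (σ² + n·σ₀²)/(σ₀²σ²) = 253693.4559/(22937.1025·1385.3284); posterior variance σₙ² = σ₀²σ²/(σ² + n·σ₀²) = 22937.1025·1385.3284/253693.4559 = 125.251238.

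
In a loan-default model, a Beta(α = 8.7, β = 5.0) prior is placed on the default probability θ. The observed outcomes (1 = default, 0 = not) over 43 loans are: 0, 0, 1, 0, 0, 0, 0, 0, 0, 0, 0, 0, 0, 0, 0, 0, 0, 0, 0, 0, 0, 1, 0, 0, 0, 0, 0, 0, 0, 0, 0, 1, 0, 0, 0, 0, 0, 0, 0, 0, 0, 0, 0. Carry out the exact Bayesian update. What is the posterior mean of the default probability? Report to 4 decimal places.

The Beta prior is conjugate to a Binomial/Bernoulli likelihood; the update adds successes to α and failures to β.
Posterior: Beta(α+k, β+n−k) = Beta(8.7+3, 5.0+40) = Beta(11.7, 45.0).
Posterior mean = α/(α+β) = 11.7/56.7 = 0.2063.

0.2063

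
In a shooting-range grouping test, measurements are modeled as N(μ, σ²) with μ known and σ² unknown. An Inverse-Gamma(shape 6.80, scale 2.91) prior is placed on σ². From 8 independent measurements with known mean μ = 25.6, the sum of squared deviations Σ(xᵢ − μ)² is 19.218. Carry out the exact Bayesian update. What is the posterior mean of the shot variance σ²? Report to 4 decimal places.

With known mean μ and an Inverse-Gamma(α, β) prior on σ², the Normal likelihood is conjugate: posterior is Inv-Gamma(α + n/2, β + Σ(xᵢ−μ)²/2).
Posterior: Inv-Gamma(6.80 + 8/2, 2.91 + 19.218/2) = Inv-Gamma(10.80, 12.5190).
E[σ²|data] = β/(α−1) = 12.5190/9.80 = 1.2774.

1.2774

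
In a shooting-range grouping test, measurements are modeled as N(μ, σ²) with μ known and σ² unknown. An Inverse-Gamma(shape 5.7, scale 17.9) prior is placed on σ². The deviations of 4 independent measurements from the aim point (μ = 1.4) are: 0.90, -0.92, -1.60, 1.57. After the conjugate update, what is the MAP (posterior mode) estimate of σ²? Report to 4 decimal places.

2.4415

With known mean μ and an Inverse-Gamma(α, β) prior on σ², the Normal likelihood is conjugate: posterior is Inv-Gamma(α + n/2, β + Σ(xᵢ−μ)²/2).
Σ(xᵢ−μ)² = (0.90)² + (-0.92)² + (-1.60)² + (1.57)² = 6.6813.
Posterior: Inv-Gamma(5.7 + 4/2, 17.9 + 6.6813/2) = Inv-Gamma(7.70, 21.24065).
Mode = β/(α+1) = 21.24065/8.70 = 2.4415.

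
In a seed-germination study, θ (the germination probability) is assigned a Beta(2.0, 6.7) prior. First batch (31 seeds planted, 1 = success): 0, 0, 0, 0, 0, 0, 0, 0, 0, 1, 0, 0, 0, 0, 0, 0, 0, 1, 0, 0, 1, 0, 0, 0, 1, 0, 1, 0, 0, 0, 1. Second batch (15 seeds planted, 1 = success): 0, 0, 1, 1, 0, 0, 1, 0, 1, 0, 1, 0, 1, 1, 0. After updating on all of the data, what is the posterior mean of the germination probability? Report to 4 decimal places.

The Beta prior is conjugate to a Binomial/Bernoulli likelihood; the update adds successes to α and failures to β.
After batch 1: Beta(2.0+6, 6.7+25) = Beta(8.0, 31.7).
After batch 2: Beta(8.0+7, 31.7+8) = Beta(15.0, 39.7).
Posterior mean = α/(α+β) = 15.0/54.7 = 0.2742.

0.2742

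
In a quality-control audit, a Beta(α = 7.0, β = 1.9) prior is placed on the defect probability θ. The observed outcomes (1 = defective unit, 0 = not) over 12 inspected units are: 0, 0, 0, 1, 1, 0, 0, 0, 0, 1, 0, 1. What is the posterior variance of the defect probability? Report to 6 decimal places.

The Beta prior is conjugate to a Binomial/Bernoulli likelihood; the update adds successes to α and failures to β.
Posterior: Beta(α+k, β+n−k) = Beta(7.0+4, 1.9+8) = Beta(11.0, 9.9).
Var = αβ/((α+β)²(α+β+1)) = 11.0·9.9/(20.9²·21.9) = 0.011384.

0.011384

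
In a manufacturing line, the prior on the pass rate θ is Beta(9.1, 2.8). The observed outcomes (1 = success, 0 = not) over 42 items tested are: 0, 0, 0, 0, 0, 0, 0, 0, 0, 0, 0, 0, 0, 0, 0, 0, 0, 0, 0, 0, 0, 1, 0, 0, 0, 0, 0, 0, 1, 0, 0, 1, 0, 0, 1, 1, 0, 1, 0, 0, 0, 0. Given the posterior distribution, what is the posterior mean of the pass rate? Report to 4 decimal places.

0.2801

The Beta prior is conjugate to a Binomial/Bernoulli likelihood; the update adds successes to α and failures to β.
Posterior: Beta(α+k, β+n−k) = Beta(9.1+6, 2.8+36) = Beta(15.1, 38.8).
Posterior mean = α/(α+β) = 15.1/53.9 = 0.2801.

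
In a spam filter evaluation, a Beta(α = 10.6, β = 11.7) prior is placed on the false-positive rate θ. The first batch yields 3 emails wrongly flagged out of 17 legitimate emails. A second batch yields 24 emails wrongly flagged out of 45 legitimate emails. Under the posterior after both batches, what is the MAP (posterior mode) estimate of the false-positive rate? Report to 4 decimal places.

0.4447

The Beta prior is conjugate to a Binomial/Bernoulli likelihood; the update adds successes to α and failures to β.
After batch 1: Beta(10.6+3, 11.7+14) = Beta(13.6, 25.7).
After batch 2: Beta(13.6+24, 25.7+21) = Beta(37.6, 46.7).
Mode of Beta(a,b) for a,b>1 is (a−1)/(a+b−2) = 36.6/82.3 = 0.4447.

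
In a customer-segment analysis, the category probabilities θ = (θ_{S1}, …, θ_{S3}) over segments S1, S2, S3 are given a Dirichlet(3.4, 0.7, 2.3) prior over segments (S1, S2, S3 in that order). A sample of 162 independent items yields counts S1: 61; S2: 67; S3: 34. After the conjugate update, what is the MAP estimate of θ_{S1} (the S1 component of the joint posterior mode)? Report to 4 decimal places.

0.3833

The Dirichlet prior is conjugate to the Multinomial likelihood: each posterior αⱼ = prior αⱼ + observed count nⱼ.
Posterior concentration: (64.4, 67.7, 36.3), total = 168.4.
Joint mode component: (α_{S1}−1)/(Σα−K) = 63.4/165.4 = 0.3833.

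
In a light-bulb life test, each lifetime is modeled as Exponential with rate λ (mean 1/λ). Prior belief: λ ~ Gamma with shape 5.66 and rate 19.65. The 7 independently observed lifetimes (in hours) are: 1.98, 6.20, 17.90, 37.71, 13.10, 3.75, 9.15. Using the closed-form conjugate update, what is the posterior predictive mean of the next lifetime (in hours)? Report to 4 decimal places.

With a Gamma(shape α, rate β) prior on the exponential rate λ, the posterior after n observations with total T = Σxᵢ is Gamma(α+n, β+T).
Sum of observations T = 89.79 hours; n = 7.
Posterior: Gamma(5.66+7, 19.65+89.79) = Gamma(12.66, 109.44).
The predictive distribution for the next observation is Lomax; its mean is β/(α−1) = 109.44/11.66 = 9.3859.

9.3859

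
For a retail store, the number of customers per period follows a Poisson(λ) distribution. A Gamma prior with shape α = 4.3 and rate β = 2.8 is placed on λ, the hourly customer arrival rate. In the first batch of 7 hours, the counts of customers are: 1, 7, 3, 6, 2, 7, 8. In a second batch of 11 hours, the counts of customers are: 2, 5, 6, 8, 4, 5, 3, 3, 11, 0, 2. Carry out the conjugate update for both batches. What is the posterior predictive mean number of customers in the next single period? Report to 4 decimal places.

4.1971

With a Gamma(shape α, rate β) prior, the Poisson likelihood is conjugate: the posterior is Gamma(α + ΣXᵢ, β + n).
Batch 1: sum of counts S = 34 over n = 7 hours.
After batch 1: Gamma(α+S, β+n) = Gamma(4.3+34, 2.8+7) = Gamma(38.3, 9.8).
Batch 2: sum of counts S = 49 over n = 11 hours.
After batch 2: Gamma(α+S, β+n) = Gamma(38.3+49, 9.8+11) = Gamma(87.3, 20.8).
The predictive distribution for one future period is NegBinom with mean α/β = 4.1971.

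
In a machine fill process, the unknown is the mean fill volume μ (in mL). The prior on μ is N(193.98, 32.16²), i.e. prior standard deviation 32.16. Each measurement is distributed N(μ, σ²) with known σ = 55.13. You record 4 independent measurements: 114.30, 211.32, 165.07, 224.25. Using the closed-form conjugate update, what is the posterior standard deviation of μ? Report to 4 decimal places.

For Normal data with known variance σ², a Normal(μ₀, σ₀²) prior on μ is conjugate. Posterior precision = 1/σ₀² + n/σ²; posterior mean is the precision-weighted average of μ₀ and x̄.
σ₀² = 32.16² = 1034.2656, σ² = 55.13² = 3039.3169; σ² + n·σ₀² = 3039.3169 + 4·1034.2656 = 7176.3793.
Posterior precision = 1/σ₀² + n/σ² = 1/1034.2656 + 4/3039.3169 = (σ² + n·σ₀²)/(σ₀²σ²) = 7176.3793/(1034.2656·3039.3169); posterior variance σₙ² = σ₀²σ²/(σ² + n·σ₀²) = 1034.2656·3039.3169/7176.3793 = 438.028814.
Posterior SD = √σₙ² = √(1034.2656·3039.3169/7176.3793) = 20.9291.

20.9291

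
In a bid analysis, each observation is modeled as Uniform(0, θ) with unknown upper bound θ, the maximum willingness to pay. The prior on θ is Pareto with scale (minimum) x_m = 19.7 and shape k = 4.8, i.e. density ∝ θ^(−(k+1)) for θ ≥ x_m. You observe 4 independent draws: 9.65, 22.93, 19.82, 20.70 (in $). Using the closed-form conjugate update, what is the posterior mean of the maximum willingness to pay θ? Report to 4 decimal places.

A Pareto(scale x_m, shape k) prior on the upper bound θ of Uniform(0, θ) is conjugate: posterior is Pareto(max(x_m, max xᵢ), k + n).
Sample maximum = 22.93; prior scale x_m = 19.7 → posterior scale = max = 22.93.
Posterior shape = 4.8 + 4 = 8.8.
E[θ|data] = k·x_m/(k−1) = 8.8·22.93/7.8 = 25.8697.

25.8697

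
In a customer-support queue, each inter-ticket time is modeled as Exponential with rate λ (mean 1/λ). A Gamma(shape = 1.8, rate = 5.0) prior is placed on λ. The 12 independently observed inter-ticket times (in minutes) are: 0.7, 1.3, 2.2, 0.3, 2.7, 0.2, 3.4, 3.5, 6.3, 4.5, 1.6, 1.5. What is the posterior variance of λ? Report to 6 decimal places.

With a Gamma(shape α, rate β) prior on the exponential rate λ, the posterior after n observations with total T = Σxᵢ is Gamma(α+n, β+T).
Sum of observations T = 28.2 minutes; n = 12.
Posterior: Gamma(1.8+12, 5.0+28.2) = Gamma(13.8, 33.2).
Var = α/β² = 0.012520.

0.012520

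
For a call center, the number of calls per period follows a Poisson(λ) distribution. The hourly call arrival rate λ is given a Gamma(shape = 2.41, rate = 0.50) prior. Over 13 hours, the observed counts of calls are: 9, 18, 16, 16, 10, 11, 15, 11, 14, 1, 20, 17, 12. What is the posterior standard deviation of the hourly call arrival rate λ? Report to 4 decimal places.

With a Gamma(shape α, rate β) prior, the Poisson likelihood is conjugate: the posterior is Gamma(α + ΣXᵢ, β + n).
Sum of counts S = 170 over n = 13 hours.
Posterior: Gamma(α+S, β+n) = Gamma(2.41+170, 0.50+13) = Gamma(172.41, 13.50).
SD = √α/β = √172.41/13.50 = 0.9726.

0.9726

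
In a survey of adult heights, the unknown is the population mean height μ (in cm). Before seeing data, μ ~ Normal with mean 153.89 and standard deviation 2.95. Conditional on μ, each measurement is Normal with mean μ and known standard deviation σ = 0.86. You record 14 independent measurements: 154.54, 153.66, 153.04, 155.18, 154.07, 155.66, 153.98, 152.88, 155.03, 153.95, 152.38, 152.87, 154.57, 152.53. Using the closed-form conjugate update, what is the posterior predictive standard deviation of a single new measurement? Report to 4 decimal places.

For Normal data with known variance σ², a Normal(μ₀, σ₀²) prior on μ is conjugate. Posterior precision = 1/σ₀² + n/σ²; posterior mean is the precision-weighted average of μ₀ and x̄.
σ₀² = 2.95² = 8.7025, σ² = 0.86² = 0.7396; σ² + n·σ₀² = 0.7396 + 14·8.7025 = 122.5746.
Posterior precision = 1/σ₀² + n/σ² = 1/8.7025 + 14/0.7396 = (σ² + n·σ₀²)/(σ₀²σ²) = 122.5746/(8.7025·0.7396); posterior variance σₙ² = σ₀²σ²/(σ² + n·σ₀²) = 8.7025·0.7396/122.5746 = 0.052510.
Predictive variance for one new observation = σₙ² + σ² = 8.7025·0.7396/122.5746 + 0.7396 = σ²·(σ₀² + 122.5746)/122.5746 = 0.7396·131.2771/122.5746 = 0.792110; SD = √(0.7396·131.2771/122.5746) = 0.8900.

0.8900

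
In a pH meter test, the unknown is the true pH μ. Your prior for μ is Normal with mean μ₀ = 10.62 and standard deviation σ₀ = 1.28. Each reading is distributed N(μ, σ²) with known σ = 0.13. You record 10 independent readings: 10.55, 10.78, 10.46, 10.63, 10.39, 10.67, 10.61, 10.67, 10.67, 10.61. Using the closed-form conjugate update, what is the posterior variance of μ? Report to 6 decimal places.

0.001688

For Normal data with known variance σ², a Normal(μ₀, σ₀²) prior on μ is conjugate. Posterior precision = 1/σ₀² + n/σ²; posterior mean is the precision-weighted average of μ₀ and x̄.
σ₀² = 1.28² = 1.6384, σ² = 0.13² = 0.0169; σ² + n·σ₀² = 0.0169 + 10·1.6384 = 16.4009.
Posterior precision = 1/σ₀² + n/σ² = 1/1.6384 + 10/0.0169 = (σ² + n·σ₀²)/(σ₀²σ²) = 16.4009/(1.6384·0.0169); posterior variance σₙ² = σ₀²σ²/(σ² + n·σ₀²) = 1.6384·0.0169/16.4009 = 0.001688.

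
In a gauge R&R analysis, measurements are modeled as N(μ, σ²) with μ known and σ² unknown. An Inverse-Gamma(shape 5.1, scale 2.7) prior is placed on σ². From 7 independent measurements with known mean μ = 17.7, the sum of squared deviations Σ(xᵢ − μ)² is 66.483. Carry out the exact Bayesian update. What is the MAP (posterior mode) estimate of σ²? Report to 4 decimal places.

3.7439

With known mean μ and an Inverse-Gamma(α, β) prior on σ², the Normal likelihood is conjugate: posterior is Inv-Gamma(α + n/2, β + Σ(xᵢ−μ)²/2).
Posterior: Inv-Gamma(5.1 + 7/2, 2.7 + 66.483/2) = Inv-Gamma(8.60, 35.9415).
Mode = β/(α+1) = 35.9415/9.60 = 3.7439.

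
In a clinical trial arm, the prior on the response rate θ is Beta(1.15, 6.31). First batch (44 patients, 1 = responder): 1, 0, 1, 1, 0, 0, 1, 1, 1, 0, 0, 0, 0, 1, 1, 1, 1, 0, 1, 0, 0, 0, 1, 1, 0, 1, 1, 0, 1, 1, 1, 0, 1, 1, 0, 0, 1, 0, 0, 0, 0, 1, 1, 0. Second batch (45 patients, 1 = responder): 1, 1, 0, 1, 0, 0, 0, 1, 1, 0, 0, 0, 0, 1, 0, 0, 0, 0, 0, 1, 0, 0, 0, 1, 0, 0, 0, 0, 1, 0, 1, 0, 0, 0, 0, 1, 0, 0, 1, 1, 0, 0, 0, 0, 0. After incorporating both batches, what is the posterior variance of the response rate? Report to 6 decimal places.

The Beta prior is conjugate to a Binomial/Bernoulli likelihood; the update adds successes to α and failures to β.
After batch 1: Beta(1.15+23, 6.31+21) = Beta(24.15, 27.31).
After batch 2: Beta(24.15+13, 27.31+32) = Beta(37.15, 59.31).
Var = αβ/((α+β)²(α+β+1)) = 37.15·59.31/(96.46²·97.46) = 0.002430.

0.002430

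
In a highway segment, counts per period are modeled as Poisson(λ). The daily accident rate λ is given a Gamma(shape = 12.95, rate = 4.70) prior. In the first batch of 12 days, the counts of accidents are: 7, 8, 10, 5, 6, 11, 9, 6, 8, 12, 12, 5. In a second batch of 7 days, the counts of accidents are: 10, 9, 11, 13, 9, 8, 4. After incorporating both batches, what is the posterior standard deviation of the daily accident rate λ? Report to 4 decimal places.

0.5597

With a Gamma(shape α, rate β) prior, the Poisson likelihood is conjugate: the posterior is Gamma(α + ΣXᵢ, β + n).
Batch 1: sum of counts S = 99 over n = 12 days.
After batch 1: Gamma(α+S, β+n) = Gamma(12.95+99, 4.70+12) = Gamma(111.95, 16.70).
Batch 2: sum of counts S = 64 over n = 7 days.
After batch 2: Gamma(α+S, β+n) = Gamma(111.95+64, 16.70+7) = Gamma(175.95, 23.70).
SD = √α/β = √175.95/23.70 = 0.5597.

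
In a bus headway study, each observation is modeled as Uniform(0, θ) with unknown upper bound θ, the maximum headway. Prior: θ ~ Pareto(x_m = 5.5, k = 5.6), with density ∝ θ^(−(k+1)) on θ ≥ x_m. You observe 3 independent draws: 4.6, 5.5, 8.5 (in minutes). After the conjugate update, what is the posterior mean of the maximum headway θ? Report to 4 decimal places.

A Pareto(scale x_m, shape k) prior on the upper bound θ of Uniform(0, θ) is conjugate: posterior is Pareto(max(x_m, max xᵢ), k + n).
Sample maximum = 8.5; prior scale x_m = 5.5 → posterior scale = max = 8.5.
Posterior shape = 5.6 + 3 = 8.6.
E[θ|data] = k·x_m/(k−1) = 8.6·8.5/7.6 = 9.6184.

9.6184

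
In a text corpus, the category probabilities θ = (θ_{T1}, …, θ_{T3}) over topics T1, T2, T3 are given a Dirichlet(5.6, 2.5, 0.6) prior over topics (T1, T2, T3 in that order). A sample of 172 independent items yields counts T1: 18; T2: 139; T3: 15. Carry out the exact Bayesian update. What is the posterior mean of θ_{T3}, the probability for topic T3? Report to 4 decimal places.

The Dirichlet prior is conjugate to the Multinomial likelihood: each posterior αⱼ = prior αⱼ + observed count nⱼ.
Posterior concentration: (23.6, 141.5, 15.6), total = 180.7.
E[θ_{T3}|data] = α_{T3}/Σα = 15.6/180.7 = 0.0863.

0.0863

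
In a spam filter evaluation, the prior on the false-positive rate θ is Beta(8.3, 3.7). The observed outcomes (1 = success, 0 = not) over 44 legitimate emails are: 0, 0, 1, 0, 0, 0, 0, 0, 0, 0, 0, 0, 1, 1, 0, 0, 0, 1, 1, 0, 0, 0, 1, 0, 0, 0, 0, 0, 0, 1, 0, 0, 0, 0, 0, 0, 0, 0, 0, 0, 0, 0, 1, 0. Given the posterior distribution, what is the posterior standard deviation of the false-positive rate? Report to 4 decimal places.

The Beta prior is conjugate to a Binomial/Bernoulli likelihood; the update adds successes to α and failures to β.
Posterior: Beta(α+k, β+n−k) = Beta(8.3+8, 3.7+36) = Beta(16.3, 39.7).
Var = αβ/((α+β)²(α+β+1)) = 16.3·39.7/(56.0²·57.0) = 0.00362016; SD = √0.00362016 = 0.0602.

0.0602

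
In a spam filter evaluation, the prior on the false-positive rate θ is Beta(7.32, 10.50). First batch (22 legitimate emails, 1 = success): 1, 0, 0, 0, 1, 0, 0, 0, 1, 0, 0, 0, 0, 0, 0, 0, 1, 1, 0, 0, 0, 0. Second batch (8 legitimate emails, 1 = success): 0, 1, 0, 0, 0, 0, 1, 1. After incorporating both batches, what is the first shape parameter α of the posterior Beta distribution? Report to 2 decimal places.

15.32

The Beta prior is conjugate to a Binomial/Bernoulli likelihood; the update adds successes to α and failures to β.
After batch 1: Beta(7.32+5, 10.50+17) = Beta(12.32, 27.50).
After batch 2: Beta(12.32+3, 27.50+5) = Beta(15.32, 32.50).
Posterior α = 15.32.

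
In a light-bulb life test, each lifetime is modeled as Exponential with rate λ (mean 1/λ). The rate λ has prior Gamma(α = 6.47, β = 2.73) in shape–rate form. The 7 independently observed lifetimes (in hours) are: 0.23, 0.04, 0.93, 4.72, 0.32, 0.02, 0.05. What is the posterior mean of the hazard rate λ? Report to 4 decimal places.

1.4900

With a Gamma(shape α, rate β) prior on the exponential rate λ, the posterior after n observations with total T = Σxᵢ is Gamma(α+n, β+T).
Sum of observations T = 6.31 hours; n = 7.
Posterior: Gamma(6.47+7, 2.73+6.31) = Gamma(13.47, 9.04).
Posterior mean of λ = α/β = 13.47/9.04 = 1.4900.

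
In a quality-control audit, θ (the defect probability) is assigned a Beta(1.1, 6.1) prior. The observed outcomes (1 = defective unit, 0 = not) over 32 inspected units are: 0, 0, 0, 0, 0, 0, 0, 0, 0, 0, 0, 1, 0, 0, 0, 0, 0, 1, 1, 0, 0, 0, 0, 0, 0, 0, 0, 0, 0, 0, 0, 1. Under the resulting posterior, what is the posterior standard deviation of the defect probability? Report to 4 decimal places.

0.0531

The Beta prior is conjugate to a Binomial/Bernoulli likelihood; the update adds successes to α and failures to β.
Posterior: Beta(α+k, β+n−k) = Beta(1.1+4, 6.1+28) = Beta(5.1, 34.1).
Var = αβ/((α+β)²(α+β+1)) = 5.1·34.1/(39.2²·40.2) = 0.00281531; SD = √0.00281531 = 0.0531.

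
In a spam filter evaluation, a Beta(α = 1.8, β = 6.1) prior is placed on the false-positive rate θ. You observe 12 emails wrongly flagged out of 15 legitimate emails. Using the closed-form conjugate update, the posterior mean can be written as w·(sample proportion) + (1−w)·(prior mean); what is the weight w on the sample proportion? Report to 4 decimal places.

The Beta prior is conjugate to a Binomial/Bernoulli likelihood; the update adds successes to α and failures to β.
Posterior mean = (α₀+k)/(α₀+β₀+n) = [n/(α₀+β₀+n)]·(k/n) + [(α₀+β₀)/(α₀+β₀+n)]·α₀/(α₀+β₀), so only n and the prior enter the weight.
The weight on the data is w = n/(α₀+β₀+n) = 15/(1.8+6.1+15) = 15/22.9 = 0.6550.

0.6550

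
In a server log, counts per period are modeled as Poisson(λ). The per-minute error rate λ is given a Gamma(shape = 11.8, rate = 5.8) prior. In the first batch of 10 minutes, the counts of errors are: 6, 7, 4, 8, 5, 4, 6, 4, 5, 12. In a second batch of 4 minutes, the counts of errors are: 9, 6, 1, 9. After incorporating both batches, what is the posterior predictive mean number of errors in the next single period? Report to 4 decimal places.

With a Gamma(shape α, rate β) prior, the Poisson likelihood is conjugate: the posterior is Gamma(α + ΣXᵢ, β + n).
Batch 1: sum of counts S = 61 over n = 10 minutes.
After batch 1: Gamma(α+S, β+n) = Gamma(11.8+61, 5.8+10) = Gamma(72.8, 15.8).
Batch 2: sum of counts S = 25 over n = 4 minutes.
After batch 2: Gamma(α+S, β+n) = Gamma(72.8+25, 15.8+4) = Gamma(97.8, 19.8).
The predictive distribution for one future period is NegBinom with mean α/β = 4.9394.

4.9394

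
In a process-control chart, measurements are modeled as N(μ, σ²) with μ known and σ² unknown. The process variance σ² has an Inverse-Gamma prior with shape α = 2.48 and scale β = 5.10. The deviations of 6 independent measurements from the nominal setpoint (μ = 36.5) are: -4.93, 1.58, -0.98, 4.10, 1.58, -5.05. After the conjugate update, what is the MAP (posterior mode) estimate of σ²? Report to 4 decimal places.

6.3866

With known mean μ and an Inverse-Gamma(α, β) prior on σ², the Normal likelihood is conjugate: posterior is Inv-Gamma(α + n/2, β + Σ(xᵢ−μ)²/2).
Σ(xᵢ−μ)² = (-4.93)² + (1.58)² + (-0.98)² + (4.10)² + (1.58)² + (-5.05)² = 72.5706.
Posterior: Inv-Gamma(2.48 + 6/2, 5.10 + 72.5706/2) = Inv-Gamma(5.48, 41.38530).
Mode = β/(α+1) = 41.38530/6.48 = 6.3866.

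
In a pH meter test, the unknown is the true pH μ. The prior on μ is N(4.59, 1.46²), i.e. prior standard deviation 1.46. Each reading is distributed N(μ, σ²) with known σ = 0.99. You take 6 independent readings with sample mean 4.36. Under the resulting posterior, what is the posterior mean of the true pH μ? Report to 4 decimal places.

For Normal data with known variance σ², a Normal(μ₀, σ₀²) prior on μ is conjugate. Posterior precision = 1/σ₀² + n/σ²; posterior mean is the precision-weighted average of μ₀ and x̄.
n·x̄ = 6·4.36 = 26.16.
σ₀² = 1.46² = 2.1316, σ² = 0.99² = 0.9801; σ² + n·σ₀² = 0.9801 + 6·2.1316 = 13.7697.
Posterior mean = (μ₀/σ₀² + n·x̄/σ²)/(1/σ₀² + n/σ²) = (σ²·μ₀ + σ₀²·n·x̄)/(σ² + n·σ₀²) = (0.9801·4.59 + 2.1316·26.16)/13.7697 = 60.261315/13.7697 = 4.3764.

4.3764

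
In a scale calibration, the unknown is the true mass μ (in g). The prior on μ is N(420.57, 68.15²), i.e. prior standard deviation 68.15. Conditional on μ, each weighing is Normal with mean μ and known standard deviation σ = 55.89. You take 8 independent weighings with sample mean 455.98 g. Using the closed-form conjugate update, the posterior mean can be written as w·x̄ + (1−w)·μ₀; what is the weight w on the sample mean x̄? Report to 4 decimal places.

For Normal data with known variance σ², a Normal(μ₀, σ₀²) prior on μ is conjugate. Posterior precision = 1/σ₀² + n/σ²; posterior mean is the precision-weighted average of μ₀ and x̄.
σ₀² = 68.15² = 4644.4225, σ² = 55.89² = 3123.6921. Prior precision 1/σ₀² = 1/4644.4225; data precision n/σ² = 8/3123.6921.
w = (n/σ²)/(1/σ₀² + n/σ²) = n·σ₀²/(σ² + n·σ₀²) = 8·4644.4225/(3123.6921 + 8·4644.4225) = 37155.38/40279.0721 = 0.9224.

0.9224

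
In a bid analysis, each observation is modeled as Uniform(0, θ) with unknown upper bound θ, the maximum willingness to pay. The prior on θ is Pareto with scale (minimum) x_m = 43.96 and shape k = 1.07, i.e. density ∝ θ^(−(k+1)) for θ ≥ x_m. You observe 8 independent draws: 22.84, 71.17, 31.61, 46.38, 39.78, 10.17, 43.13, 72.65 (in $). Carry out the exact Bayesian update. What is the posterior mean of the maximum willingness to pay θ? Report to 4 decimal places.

A Pareto(scale x_m, shape k) prior on the upper bound θ of Uniform(0, θ) is conjugate: posterior is Pareto(max(x_m, max xᵢ), k + n).
Sample maximum = 72.65; prior scale x_m = 43.96 → posterior scale = max = 72.65.
Posterior shape = 1.07 + 8 = 9.07.
E[θ|data] = k·x_m/(k−1) = 9.07·72.65/8.07 = 81.6525.

81.6525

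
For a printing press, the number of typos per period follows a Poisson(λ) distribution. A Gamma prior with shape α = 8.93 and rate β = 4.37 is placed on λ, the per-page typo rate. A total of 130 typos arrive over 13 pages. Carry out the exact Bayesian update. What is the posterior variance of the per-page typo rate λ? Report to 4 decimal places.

With a Gamma(shape α, rate β) prior, the Poisson likelihood is conjugate: the posterior is Gamma(α + ΣXᵢ, β + n).
Posterior: Gamma(α+S, β+n) = Gamma(8.93+130, 4.37+13) = Gamma(138.93, 17.37).
Var = α/β² = 138.93/17.37² = 0.4605.

0.4605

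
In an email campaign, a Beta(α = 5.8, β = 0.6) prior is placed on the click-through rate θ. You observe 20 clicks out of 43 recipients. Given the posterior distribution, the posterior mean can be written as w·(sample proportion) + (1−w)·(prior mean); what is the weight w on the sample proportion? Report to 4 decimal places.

The Beta prior is conjugate to a Binomial/Bernoulli likelihood; the update adds successes to α and failures to β.
Posterior mean = (α₀+k)/(α₀+β₀+n) = [n/(α₀+β₀+n)]·(k/n) + [(α₀+β₀)/(α₀+β₀+n)]·α₀/(α₀+β₀), so only n and the prior enter the weight.
The weight on the data is w = n/(α₀+β₀+n) = 43/(5.8+0.6+43) = 43/49.4 = 0.8704.

0.8704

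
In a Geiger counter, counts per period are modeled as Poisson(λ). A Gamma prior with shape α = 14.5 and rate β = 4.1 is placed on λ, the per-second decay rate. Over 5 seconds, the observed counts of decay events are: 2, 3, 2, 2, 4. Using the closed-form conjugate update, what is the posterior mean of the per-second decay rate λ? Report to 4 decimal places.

With a Gamma(shape α, rate β) prior, the Poisson likelihood is conjugate: the posterior is Gamma(α + ΣXᵢ, β + n).
Sum of counts S = 13 over n = 5 seconds.
Posterior: Gamma(α+S, β+n) = Gamma(14.5+13, 4.1+5) = Gamma(27.5, 9.1).
Posterior mean = α/β = 27.5/9.1 = 3.0220.

3.0220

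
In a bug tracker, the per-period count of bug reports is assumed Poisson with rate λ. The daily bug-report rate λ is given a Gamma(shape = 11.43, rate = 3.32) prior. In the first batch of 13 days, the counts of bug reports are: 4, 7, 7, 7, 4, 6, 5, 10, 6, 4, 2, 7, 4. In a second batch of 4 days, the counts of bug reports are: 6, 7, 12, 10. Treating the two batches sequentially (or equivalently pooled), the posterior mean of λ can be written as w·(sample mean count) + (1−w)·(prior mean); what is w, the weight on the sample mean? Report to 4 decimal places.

With a Gamma(shape α, rate β) prior, the Poisson likelihood is conjugate: the posterior is Gamma(α + ΣXᵢ, β + n).
Total number of days: n = 13 + 4 = 17.
Posterior mean = (α₀+S)/(β₀+n) = [n/(β₀+n)]·(S/n) + [β₀/(β₀+n)]·(α₀/β₀), so only n and β₀ enter the weight.
Weight on data w = n/(β₀+n) = 17/(3.32+17) = 17/20.32 = 0.8366.

0.8366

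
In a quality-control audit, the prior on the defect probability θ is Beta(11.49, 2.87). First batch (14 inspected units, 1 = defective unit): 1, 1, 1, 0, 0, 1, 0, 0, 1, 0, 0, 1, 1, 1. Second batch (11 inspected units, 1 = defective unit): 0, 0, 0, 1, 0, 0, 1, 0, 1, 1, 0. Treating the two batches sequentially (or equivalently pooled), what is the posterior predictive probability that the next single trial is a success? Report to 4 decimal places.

0.5968

The Beta prior is conjugate to a Binomial/Bernoulli likelihood; the update adds successes to α and failures to β.
After batch 1: Beta(11.49+8, 2.87+6) = Beta(19.49, 8.87).
After batch 2: Beta(19.49+4, 8.87+7) = Beta(23.49, 15.87).
For a single future Bernoulli trial, P(success | data) = α/(α+β) = 0.5968.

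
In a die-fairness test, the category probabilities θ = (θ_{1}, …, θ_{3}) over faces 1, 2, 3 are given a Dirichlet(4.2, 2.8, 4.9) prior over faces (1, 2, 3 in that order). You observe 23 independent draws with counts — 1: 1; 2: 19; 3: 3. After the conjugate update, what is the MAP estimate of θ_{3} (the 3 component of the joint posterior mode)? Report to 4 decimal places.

0.2163

The Dirichlet prior is conjugate to the Multinomial likelihood: each posterior αⱼ = prior αⱼ + observed count nⱼ.
Posterior concentration: (5.2, 21.8, 7.9), total = 34.9.
Joint mode component: (α_{3}−1)/(Σα−K) = 6.9/31.9 = 0.2163.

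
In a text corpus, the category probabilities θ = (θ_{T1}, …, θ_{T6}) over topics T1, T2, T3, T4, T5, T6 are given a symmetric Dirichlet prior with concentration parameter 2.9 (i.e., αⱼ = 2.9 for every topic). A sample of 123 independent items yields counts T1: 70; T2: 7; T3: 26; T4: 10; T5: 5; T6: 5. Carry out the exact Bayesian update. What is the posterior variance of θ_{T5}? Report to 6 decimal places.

The Dirichlet prior is conjugate to the Multinomial likelihood: each posterior αⱼ = prior αⱼ + observed count nⱼ.
Posterior concentration: (72.9, 9.9, 28.9, 12.9, 7.9, 7.9), total = 140.4.
Var[θ_j] = α_j(Σα−α_j)/((Σα)²(Σα+1)) = 7.9·132.5/(140.4²·141.4) = 0.000376.

0.000376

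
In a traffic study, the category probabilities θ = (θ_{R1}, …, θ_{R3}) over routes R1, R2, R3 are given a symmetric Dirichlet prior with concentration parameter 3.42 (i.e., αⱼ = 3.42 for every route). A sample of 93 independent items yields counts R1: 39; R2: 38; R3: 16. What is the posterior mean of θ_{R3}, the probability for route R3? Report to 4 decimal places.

The Dirichlet prior is conjugate to the Multinomial likelihood: each posterior αⱼ = prior αⱼ + observed count nⱼ.
Posterior concentration: (42.42, 41.42, 19.42), total = 103.26.
E[θ_{R3}|data] = α_{R3}/Σα = 19.42/103.26 = 0.1881.

0.1881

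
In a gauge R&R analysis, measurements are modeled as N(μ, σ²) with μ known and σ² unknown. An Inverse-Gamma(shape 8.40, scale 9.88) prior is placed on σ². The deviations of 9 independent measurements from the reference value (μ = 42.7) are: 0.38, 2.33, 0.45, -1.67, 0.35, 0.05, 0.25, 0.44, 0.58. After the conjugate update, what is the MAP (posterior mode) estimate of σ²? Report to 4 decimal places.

With known mean μ and an Inverse-Gamma(α, β) prior on σ², the Normal likelihood is conjugate: posterior is Inv-Gamma(α + n/2, β + Σ(xᵢ−μ)²/2).
Σ(xᵢ−μ)² = (0.38)² + (2.33)² + (0.45)² + (-1.67)² + (0.35)² + (0.05)² + (0.25)² + (0.44)² + (0.58)² = 9.2822.
Posterior: Inv-Gamma(8.40 + 9/2, 9.88 + 9.2822/2) = Inv-Gamma(12.90, 14.52110).
Mode = β/(α+1) = 14.52110/13.90 = 1.0447.

1.0447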